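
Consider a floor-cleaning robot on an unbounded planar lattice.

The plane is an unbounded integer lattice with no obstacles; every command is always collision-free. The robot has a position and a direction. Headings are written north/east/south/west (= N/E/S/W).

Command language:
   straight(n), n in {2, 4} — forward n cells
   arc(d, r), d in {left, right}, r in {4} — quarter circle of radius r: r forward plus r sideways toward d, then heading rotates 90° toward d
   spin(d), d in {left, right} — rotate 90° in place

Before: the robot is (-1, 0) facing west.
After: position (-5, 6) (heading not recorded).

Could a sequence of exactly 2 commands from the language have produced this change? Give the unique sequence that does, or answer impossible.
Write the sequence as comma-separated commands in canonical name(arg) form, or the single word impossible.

arc(right, 4), straight(2)

key: order matters: swapping arc(right, 4) and straight(2) lands elsewhere
initial: (-1, 0) facing west
step 1 (arc(right, 4)): (-5, 4) facing north
step 2 (straight(2)): (-5, 6) facing north
uniquely the one of 36 2-step routes that fits.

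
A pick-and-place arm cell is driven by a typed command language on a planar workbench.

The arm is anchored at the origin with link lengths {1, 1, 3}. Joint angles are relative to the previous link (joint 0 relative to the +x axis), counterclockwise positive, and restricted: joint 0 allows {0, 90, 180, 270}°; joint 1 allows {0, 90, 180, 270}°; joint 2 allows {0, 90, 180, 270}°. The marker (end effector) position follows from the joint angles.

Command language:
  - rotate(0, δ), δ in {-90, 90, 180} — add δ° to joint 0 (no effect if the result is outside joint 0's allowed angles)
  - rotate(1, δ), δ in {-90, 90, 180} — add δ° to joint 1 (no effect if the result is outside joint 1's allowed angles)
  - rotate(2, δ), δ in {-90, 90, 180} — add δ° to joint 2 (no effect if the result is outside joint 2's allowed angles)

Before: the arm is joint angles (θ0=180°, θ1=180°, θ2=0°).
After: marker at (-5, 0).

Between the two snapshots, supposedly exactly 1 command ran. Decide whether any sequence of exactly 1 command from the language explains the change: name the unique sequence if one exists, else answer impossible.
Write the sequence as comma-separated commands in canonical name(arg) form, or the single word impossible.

rotate(1, 180)

from: joint angles (θ0=180°, θ1=180°, θ2=0°)
1. rotate(1, 180) → joint angles (θ0=180°, θ1=0°, θ2=0°)
no other 1-command option fits: unique.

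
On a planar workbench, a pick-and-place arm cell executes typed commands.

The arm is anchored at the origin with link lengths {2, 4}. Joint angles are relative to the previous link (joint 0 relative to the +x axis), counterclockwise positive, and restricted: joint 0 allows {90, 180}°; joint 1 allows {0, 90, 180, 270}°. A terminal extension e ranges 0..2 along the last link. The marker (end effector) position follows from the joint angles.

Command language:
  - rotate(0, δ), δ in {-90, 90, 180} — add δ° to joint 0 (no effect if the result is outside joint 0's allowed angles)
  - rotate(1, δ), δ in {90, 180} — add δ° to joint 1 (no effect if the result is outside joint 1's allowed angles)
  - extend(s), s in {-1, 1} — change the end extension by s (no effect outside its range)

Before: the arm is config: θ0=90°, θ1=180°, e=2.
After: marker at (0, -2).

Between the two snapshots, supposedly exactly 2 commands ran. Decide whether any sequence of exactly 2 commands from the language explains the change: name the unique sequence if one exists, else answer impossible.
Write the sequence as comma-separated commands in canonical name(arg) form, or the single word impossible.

extend(-1), extend(-1)

start: config: θ0=90°, θ1=180°, e=2
[1] after extend(-1): config: θ0=90°, θ1=180°, e=1
[2] after extend(-1): config: θ0=90°, θ1=180°, e=0
no rival 2-sequence matches.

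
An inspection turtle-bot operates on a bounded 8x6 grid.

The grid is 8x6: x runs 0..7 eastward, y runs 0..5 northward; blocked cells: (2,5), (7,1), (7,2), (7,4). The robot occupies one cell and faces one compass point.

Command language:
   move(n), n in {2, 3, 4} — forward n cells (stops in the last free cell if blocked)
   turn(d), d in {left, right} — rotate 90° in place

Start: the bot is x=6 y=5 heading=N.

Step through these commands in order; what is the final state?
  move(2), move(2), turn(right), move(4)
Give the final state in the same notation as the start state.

begin: x=6 y=5 heading=N
1. move(2) → x=6 y=5 heading=N
2. move(2) → x=6 y=5 heading=N
3. turn(right) → x=6 y=5 heading=E
4. move(4) → x=7 y=5 heading=E

x=7 y=5 heading=E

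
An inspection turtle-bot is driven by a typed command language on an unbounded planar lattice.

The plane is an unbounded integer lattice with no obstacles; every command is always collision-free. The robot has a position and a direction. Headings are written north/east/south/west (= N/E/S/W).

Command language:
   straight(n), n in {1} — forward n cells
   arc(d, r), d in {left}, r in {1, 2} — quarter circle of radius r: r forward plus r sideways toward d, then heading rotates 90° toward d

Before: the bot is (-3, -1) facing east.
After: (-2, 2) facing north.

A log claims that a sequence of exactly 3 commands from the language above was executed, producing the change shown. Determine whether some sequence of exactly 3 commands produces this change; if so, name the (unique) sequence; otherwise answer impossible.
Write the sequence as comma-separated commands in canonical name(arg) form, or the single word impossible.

arc(left, 1), straight(1), straight(1)

key: running straight(1) before arc(left, 1) would end elsewhere — order is forced
begin: (-3, -1) facing east
step 1 (arc(left, 1)): (-2, 0) facing north
step 2 (straight(1)): (-2, 1) facing north
step 3 (straight(1)): (-2, 2) facing north
all 27 alternatives checked — unique.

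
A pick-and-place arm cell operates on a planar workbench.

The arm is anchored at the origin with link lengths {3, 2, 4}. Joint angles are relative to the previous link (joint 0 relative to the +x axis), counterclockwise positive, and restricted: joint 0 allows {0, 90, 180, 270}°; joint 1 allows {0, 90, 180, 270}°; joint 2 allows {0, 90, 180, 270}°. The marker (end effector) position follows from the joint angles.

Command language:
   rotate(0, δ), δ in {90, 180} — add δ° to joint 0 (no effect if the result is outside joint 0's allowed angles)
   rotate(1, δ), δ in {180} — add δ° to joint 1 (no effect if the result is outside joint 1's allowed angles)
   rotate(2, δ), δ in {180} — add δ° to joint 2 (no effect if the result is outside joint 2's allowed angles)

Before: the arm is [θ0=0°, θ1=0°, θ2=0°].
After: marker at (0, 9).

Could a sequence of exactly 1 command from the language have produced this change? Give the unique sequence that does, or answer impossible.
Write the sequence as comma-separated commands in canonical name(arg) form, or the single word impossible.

rotate(0, 90)

t0: [θ0=0°, θ1=0°, θ2=0°]
1. rotate(0, 90) → [θ0=90°, θ1=0°, θ2=0°]
no rival 1-sequence matches.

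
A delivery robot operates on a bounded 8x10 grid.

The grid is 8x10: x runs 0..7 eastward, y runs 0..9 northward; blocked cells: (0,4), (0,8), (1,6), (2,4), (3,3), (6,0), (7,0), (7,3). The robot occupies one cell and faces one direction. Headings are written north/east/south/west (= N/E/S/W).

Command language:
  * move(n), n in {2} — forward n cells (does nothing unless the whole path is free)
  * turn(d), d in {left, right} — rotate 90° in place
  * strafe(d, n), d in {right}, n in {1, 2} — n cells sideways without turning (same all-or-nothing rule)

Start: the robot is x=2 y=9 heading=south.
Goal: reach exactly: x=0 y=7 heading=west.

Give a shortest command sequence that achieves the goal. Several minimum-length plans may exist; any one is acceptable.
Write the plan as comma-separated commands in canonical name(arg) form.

move(2), strafe(right, 2), turn(right)

begin: x=2 y=9 heading=south
1. move(2) → x=2 y=7 heading=south
2. strafe(right, 2) → x=0 y=7 heading=south
3. turn(right) → x=0 y=7 heading=west
nothing shorter than 3 reaches the goal.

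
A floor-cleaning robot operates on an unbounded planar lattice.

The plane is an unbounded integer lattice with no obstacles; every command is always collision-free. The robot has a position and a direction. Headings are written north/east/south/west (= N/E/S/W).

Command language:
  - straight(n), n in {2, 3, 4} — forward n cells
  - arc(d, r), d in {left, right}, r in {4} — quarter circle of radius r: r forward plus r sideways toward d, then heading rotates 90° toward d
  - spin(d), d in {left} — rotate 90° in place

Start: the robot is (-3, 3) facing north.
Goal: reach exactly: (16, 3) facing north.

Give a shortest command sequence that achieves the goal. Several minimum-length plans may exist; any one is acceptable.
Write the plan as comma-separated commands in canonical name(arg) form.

arc(right, 4), straight(3), arc(right, 4), arc(left, 4), arc(left, 4)

from: (-3, 3) facing north
t=1 arc(right, 4) ⇒ (1, 7) facing east
t=2 straight(3) ⇒ (4, 7) facing east
t=3 arc(right, 4) ⇒ (8, 3) facing south
t=4 arc(left, 4) ⇒ (12, -1) facing east
t=5 arc(left, 4) ⇒ (16, 3) facing north
shorter routes all fall short; 5 is best.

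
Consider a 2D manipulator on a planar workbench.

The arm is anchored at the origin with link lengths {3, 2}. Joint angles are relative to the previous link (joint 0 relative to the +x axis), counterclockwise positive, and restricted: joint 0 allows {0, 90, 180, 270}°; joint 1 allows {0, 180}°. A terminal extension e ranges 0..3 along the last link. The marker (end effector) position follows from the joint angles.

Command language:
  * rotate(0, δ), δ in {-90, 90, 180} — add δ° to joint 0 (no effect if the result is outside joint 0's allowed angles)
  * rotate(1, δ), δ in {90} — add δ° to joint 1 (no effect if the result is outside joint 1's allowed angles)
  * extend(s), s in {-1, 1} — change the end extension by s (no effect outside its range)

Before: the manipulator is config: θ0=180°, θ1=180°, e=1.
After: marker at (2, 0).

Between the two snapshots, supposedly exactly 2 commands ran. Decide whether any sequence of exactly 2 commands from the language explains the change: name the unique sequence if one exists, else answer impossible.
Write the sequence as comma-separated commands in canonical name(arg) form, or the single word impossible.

begin: config: θ0=180°, θ1=180°, e=1
[1] after extend(1): config: θ0=180°, θ1=180°, e=2
[2] after extend(1): config: θ0=180°, θ1=180°, e=3
all 36 alternatives checked — unique.

extend(1), extend(1)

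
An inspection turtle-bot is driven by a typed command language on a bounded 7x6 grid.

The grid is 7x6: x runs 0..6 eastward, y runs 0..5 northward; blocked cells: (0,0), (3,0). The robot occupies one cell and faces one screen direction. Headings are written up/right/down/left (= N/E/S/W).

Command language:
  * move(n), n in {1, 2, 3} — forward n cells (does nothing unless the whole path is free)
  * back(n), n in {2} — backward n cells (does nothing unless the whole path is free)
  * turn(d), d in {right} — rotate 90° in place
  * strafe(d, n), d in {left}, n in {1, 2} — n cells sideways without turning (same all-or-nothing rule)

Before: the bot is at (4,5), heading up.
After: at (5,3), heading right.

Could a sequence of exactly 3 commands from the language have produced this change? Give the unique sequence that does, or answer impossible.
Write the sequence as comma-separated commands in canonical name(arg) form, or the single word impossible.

back(2), turn(right), move(1)

key: cell and facing (now E) both changed — the 3 commands mix motion and turning
start: at (4,5), heading up
1. back(2) → at (4,3), heading up
2. turn(right) → at (4,3), heading right
3. move(1) → at (5,3), heading right
no rival 3-sequence matches.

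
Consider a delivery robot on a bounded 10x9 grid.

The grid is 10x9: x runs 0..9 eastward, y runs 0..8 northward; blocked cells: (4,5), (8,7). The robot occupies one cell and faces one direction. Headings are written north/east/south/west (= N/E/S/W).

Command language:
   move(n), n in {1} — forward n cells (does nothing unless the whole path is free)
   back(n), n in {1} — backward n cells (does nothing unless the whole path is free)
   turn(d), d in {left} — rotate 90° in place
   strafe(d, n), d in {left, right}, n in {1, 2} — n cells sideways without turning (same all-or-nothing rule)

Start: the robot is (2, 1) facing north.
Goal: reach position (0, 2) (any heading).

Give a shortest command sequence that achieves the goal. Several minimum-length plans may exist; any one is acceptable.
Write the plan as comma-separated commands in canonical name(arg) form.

initial: (2, 1) facing north
step 1 (strafe(left, 2)): (0, 1) facing north
step 2 (move(1)): (0, 2) facing north
no 1-step plan works, so 2 is optimal.

strafe(left, 2), move(1)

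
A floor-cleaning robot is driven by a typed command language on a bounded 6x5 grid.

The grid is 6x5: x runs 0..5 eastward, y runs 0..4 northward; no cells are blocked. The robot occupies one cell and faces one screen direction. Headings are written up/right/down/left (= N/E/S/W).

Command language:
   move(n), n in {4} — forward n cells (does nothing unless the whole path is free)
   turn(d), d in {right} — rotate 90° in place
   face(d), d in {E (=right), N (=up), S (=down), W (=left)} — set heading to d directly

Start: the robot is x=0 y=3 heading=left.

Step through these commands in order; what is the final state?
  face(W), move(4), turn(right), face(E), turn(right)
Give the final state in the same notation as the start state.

t0: x=0 y=3 heading=left
step 1 (face(W)): x=0 y=3 heading=left
step 2 (move(4)): x=0 y=3 heading=left
step 3 (turn(right)): x=0 y=3 heading=up
step 4 (face(E)): x=0 y=3 heading=right
step 5 (turn(right)): x=0 y=3 heading=down

x=0 y=3 heading=down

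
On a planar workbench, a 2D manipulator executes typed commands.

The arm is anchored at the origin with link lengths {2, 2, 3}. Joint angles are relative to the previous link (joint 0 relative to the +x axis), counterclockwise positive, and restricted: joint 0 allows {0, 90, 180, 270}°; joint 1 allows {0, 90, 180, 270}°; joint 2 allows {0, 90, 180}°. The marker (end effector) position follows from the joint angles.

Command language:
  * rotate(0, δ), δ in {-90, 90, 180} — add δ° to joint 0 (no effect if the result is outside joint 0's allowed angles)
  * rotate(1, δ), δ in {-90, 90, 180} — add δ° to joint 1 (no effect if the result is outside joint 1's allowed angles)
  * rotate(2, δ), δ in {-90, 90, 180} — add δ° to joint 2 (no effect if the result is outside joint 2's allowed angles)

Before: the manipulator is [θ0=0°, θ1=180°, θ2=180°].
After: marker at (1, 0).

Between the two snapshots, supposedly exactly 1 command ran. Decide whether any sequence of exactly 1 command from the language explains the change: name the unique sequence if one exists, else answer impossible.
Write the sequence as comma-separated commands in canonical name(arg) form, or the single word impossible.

t0: [θ0=0°, θ1=180°, θ2=180°]
1. rotate(1, 180) → [θ0=0°, θ1=0°, θ2=180°]
uniquely the one of 9 1-step routes that fits.

rotate(1, 180)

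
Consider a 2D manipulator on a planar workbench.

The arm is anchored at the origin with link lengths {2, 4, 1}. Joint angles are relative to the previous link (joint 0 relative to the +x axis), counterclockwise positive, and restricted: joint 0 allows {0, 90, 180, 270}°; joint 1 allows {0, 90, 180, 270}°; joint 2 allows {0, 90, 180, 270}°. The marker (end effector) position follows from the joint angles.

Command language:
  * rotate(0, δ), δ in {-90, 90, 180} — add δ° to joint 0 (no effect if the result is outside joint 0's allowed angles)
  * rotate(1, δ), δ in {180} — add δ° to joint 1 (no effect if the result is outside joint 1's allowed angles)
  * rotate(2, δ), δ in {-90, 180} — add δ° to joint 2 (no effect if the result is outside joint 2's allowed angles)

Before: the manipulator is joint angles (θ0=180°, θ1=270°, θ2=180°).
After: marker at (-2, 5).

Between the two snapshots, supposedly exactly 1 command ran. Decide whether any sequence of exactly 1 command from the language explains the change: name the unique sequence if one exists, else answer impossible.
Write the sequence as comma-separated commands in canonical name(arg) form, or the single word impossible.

start: joint angles (θ0=180°, θ1=270°, θ2=180°)
t=1 rotate(2, 180) ⇒ joint angles (θ0=180°, θ1=270°, θ2=0°)
no rival 1-sequence matches.

rotate(2, 180)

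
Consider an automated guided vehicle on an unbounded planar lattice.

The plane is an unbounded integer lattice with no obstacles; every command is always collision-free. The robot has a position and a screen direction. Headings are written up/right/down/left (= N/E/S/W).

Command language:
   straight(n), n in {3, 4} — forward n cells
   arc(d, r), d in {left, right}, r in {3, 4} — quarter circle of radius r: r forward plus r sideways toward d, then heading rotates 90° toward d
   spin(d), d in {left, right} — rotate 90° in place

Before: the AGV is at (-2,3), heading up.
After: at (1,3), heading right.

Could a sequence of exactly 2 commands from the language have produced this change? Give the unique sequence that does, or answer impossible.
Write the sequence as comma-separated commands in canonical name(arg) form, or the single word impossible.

key: position moved to (1,3) AND the heading swung to E — translation plus rotation needed
from: at (-2,3), heading up
t=1 spin(right) ⇒ at (-2,3), heading right
t=2 straight(3) ⇒ at (1,3), heading right
no rival 2-sequence matches.

spin(right), straight(3)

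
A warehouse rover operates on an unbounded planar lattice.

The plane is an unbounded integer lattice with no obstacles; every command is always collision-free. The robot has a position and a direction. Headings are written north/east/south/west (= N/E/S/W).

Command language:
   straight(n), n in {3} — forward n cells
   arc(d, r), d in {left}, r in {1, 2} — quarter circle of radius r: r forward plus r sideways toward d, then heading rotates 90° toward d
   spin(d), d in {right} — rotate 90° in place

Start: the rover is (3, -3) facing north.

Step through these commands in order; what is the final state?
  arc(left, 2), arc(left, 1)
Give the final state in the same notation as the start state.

(0, -2) facing south

start: (3, -3) facing north
t=1 arc(left, 2) ⇒ (1, -1) facing west
t=2 arc(left, 1) ⇒ (0, -2) facing south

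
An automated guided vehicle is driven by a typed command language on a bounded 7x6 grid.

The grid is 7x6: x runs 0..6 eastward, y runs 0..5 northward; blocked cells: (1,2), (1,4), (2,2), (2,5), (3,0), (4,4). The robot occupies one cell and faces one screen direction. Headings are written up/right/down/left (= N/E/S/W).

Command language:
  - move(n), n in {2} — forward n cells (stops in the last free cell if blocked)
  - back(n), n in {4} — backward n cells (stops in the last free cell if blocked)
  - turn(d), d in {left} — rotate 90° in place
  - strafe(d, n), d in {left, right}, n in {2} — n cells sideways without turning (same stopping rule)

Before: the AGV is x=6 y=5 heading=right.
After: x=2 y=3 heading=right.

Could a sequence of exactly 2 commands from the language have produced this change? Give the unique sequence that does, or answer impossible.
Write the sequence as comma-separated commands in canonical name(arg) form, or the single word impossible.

strafe(right, 2), back(4)

key: running back(4) before strafe(right, 2) would end elsewhere — order is forced
start: x=6 y=5 heading=right
step 1 (strafe(right, 2)): x=6 y=3 heading=right
step 2 (back(4)): x=2 y=3 heading=right
no rival 2-sequence matches.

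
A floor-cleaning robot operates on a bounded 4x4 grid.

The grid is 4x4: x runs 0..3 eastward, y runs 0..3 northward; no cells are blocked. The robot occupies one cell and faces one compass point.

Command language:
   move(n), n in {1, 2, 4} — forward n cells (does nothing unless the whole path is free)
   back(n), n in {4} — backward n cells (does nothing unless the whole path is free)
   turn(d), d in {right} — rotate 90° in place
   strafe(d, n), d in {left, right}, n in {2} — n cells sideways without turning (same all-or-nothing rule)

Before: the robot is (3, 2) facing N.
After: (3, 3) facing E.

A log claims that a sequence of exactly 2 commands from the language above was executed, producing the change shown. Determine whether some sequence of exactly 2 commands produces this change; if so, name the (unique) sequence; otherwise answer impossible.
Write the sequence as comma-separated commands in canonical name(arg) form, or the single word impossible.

move(1), turn(right)

key: cell and facing (now E) both changed — the 2 commands mix motion and turning
from: (3, 2) facing N
1. move(1) → (3, 3) facing N
2. turn(right) → (3, 3) facing E
no other 2-command option fits: unique.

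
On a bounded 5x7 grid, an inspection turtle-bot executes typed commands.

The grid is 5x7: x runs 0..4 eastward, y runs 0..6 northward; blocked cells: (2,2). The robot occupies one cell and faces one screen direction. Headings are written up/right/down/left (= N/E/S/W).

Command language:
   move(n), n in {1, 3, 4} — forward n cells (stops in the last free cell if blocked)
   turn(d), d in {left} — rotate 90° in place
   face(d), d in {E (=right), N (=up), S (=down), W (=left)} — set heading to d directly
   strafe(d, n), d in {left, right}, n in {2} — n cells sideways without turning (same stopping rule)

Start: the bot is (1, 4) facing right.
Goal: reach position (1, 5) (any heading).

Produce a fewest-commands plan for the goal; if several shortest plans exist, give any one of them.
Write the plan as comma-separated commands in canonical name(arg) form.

t0: (1, 4) facing right
step 1 (face(N)): (1, 4) facing up
step 2 (move(1)): (1, 5) facing up
minimal: 2 command(s), checked below 2.

face(N), move(1)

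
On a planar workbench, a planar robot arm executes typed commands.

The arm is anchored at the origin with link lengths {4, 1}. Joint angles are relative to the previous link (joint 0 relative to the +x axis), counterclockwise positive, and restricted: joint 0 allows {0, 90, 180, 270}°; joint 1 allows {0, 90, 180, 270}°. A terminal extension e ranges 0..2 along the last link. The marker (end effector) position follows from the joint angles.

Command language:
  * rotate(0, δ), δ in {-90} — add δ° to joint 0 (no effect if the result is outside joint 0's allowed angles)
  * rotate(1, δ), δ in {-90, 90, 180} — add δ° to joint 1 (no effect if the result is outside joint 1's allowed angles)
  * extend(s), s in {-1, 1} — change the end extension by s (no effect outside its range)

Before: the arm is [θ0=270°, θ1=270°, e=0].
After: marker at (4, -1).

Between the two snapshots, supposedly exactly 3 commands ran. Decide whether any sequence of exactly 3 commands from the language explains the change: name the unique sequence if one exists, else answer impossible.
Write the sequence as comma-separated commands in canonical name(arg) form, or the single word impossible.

begin: [θ0=270°, θ1=270°, e=0]
step 1 (rotate(0, -90)): [θ0=180°, θ1=270°, e=0]
step 2 (rotate(0, -90)): [θ0=90°, θ1=270°, e=0]
step 3 (rotate(0, -90)): [θ0=0°, θ1=270°, e=0]
no other 3-command option fits: unique.

rotate(0, -90), rotate(0, -90), rotate(0, -90)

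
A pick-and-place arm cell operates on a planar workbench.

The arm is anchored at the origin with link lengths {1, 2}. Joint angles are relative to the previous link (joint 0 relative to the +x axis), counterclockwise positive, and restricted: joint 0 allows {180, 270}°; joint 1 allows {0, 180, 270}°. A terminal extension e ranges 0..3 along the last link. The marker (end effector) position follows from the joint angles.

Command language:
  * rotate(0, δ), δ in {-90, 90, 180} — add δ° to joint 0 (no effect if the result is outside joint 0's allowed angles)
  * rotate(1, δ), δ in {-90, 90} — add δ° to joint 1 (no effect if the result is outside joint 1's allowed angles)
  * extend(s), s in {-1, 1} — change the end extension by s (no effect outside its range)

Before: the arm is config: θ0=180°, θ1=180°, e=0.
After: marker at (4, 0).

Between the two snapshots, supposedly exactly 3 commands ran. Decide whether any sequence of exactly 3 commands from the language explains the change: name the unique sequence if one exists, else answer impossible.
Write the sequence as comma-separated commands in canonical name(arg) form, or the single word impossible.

extend(1), extend(1), extend(1)

begin: config: θ0=180°, θ1=180°, e=0
step 1 (extend(1)): config: θ0=180°, θ1=180°, e=1
step 2 (extend(1)): config: θ0=180°, θ1=180°, e=2
step 3 (extend(1)): config: θ0=180°, θ1=180°, e=3
no other 3-command option fits: unique.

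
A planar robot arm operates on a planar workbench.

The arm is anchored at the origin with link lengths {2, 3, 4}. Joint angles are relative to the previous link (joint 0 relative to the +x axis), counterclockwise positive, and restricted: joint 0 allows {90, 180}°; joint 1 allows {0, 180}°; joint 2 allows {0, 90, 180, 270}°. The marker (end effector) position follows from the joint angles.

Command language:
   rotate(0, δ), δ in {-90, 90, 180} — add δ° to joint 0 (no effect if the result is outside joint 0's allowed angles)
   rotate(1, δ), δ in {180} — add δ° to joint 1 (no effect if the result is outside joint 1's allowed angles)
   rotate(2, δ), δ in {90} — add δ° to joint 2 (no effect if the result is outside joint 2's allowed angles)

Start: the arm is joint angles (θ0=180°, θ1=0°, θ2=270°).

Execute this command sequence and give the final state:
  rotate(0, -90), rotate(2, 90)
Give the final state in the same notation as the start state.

from: joint angles (θ0=180°, θ1=0°, θ2=270°)
[1] after rotate(0, -90): joint angles (θ0=90°, θ1=0°, θ2=270°)
[2] after rotate(2, 90): joint angles (θ0=90°, θ1=0°, θ2=0°)

joint angles (θ0=90°, θ1=0°, θ2=0°)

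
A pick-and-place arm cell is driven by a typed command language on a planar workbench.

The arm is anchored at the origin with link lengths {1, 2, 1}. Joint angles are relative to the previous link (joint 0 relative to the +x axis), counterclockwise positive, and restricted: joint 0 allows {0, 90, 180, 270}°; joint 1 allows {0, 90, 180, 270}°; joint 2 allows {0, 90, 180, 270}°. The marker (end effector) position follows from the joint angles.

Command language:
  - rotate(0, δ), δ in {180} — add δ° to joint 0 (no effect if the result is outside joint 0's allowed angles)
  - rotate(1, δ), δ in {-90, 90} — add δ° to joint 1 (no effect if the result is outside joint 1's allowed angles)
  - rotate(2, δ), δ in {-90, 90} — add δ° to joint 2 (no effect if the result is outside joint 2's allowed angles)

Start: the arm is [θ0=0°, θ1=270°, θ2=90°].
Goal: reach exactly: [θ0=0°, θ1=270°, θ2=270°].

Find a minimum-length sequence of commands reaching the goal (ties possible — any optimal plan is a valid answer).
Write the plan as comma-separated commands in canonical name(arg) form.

t0: [θ0=0°, θ1=270°, θ2=90°]
step 1 (rotate(2, 90)): [θ0=0°, θ1=270°, θ2=180°]
step 2 (rotate(2, 90)): [θ0=0°, θ1=270°, θ2=270°]
shorter routes all fall short; 2 is best.

rotate(2, 90), rotate(2, 90)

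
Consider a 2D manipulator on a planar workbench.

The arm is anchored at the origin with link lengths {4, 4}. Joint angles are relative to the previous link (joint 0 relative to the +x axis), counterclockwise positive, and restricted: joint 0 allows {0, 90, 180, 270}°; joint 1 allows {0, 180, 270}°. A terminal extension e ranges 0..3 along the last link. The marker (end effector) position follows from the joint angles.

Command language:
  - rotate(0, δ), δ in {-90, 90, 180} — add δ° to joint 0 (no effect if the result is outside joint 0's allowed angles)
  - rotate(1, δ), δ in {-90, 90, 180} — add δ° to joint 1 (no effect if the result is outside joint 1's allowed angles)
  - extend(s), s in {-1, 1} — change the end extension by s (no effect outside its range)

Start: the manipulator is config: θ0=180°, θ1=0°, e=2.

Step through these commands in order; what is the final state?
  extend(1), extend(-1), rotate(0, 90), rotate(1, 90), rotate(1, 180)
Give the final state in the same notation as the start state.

initial: config: θ0=180°, θ1=0°, e=2
[1] after extend(1): config: θ0=180°, θ1=0°, e=3
[2] after extend(-1): config: θ0=180°, θ1=0°, e=2
[3] after rotate(0, 90): config: θ0=270°, θ1=0°, e=2
[4] after rotate(1, 90): config: θ0=270°, θ1=0°, e=2
[5] after rotate(1, 180): config: θ0=270°, θ1=180°, e=2

config: θ0=270°, θ1=180°, e=2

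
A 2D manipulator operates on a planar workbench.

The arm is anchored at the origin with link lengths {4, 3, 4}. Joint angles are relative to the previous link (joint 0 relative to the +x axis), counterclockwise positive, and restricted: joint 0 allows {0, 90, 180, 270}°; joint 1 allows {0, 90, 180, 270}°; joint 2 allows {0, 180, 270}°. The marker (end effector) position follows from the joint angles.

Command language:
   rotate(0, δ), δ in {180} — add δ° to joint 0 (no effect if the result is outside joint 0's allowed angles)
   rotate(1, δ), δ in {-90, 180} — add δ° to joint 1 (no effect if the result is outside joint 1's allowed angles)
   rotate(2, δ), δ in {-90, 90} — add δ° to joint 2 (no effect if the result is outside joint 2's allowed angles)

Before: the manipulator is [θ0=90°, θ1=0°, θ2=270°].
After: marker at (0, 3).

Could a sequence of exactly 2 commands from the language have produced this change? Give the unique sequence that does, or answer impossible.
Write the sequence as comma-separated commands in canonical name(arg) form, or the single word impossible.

from: [θ0=90°, θ1=0°, θ2=270°]
step 1 (rotate(2, -90)): [θ0=90°, θ1=0°, θ2=180°]
step 2 (rotate(2, -90)): [θ0=90°, θ1=0°, θ2=180°]
uniquely the one of 25 2-step routes that fits.

rotate(2, -90), rotate(2, -90)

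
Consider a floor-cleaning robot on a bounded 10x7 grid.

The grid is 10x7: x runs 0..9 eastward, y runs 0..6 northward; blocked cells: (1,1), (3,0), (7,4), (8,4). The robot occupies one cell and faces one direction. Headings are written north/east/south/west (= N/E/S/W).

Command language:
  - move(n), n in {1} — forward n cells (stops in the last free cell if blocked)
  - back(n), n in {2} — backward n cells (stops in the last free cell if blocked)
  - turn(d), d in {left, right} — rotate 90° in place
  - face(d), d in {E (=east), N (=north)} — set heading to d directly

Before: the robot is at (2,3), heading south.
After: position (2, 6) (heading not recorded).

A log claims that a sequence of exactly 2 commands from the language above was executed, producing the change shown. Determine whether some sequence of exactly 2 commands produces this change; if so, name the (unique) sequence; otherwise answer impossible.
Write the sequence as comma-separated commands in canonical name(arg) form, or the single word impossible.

key: the second back(2) runs into the grid edge before its full distance
initial: at (2,3), heading south
1. back(2) → at (2,5), heading south
2. back(2) → at (2,6), heading south
no rival 2-sequence matches.

back(2), back(2)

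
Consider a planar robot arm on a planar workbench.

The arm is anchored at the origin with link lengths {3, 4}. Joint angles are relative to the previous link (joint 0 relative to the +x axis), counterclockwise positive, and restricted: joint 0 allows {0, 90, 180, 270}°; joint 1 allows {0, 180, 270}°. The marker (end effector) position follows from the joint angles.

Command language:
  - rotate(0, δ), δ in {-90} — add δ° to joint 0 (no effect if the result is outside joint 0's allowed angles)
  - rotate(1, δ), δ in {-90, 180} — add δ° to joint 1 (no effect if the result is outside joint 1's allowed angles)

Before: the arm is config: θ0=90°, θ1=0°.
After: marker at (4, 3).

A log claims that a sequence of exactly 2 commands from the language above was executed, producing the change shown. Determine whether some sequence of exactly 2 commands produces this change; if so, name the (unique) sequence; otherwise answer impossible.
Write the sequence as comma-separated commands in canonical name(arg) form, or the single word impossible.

key: running rotate(1, 180) before rotate(1, -90) would end elsewhere — order is forced
start: config: θ0=90°, θ1=0°
step 1 (rotate(1, -90)): config: θ0=90°, θ1=270°
step 2 (rotate(1, 180)): config: θ0=90°, θ1=270°
no rival 2-sequence matches.

rotate(1, -90), rotate(1, 180)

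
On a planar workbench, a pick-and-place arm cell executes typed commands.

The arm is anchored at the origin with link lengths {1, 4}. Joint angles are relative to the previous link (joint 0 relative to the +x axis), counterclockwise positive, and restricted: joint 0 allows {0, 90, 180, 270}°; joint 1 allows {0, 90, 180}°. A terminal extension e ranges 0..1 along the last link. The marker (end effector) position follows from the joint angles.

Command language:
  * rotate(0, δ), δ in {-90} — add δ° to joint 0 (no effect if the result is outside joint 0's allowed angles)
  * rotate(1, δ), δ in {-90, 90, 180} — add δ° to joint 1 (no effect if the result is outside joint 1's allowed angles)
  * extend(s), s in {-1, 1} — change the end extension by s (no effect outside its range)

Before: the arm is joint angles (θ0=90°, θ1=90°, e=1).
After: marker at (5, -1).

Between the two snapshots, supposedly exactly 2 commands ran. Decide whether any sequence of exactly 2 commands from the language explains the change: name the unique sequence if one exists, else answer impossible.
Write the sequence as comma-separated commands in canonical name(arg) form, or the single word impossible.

t0: joint angles (θ0=90°, θ1=90°, e=1)
step 1 (rotate(0, -90)): joint angles (θ0=0°, θ1=90°, e=1)
step 2 (rotate(0, -90)): joint angles (θ0=270°, θ1=90°, e=1)
no rival 2-sequence matches.

rotate(0, -90), rotate(0, -90)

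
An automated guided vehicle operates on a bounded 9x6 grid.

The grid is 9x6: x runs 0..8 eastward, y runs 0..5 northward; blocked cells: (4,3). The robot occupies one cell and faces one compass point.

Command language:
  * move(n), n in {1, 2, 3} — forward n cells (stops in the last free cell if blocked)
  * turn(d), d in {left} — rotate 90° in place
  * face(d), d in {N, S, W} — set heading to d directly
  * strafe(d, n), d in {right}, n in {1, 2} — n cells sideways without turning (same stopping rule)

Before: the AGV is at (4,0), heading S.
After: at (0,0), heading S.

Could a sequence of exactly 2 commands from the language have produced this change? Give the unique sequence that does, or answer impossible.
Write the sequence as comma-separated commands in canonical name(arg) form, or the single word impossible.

strafe(right, 2), strafe(right, 2)

key: heading stays S — no command in the sequence turns
initial: at (4,0), heading S
step 1 (strafe(right, 2)): at (2,0), heading S
step 2 (strafe(right, 2)): at (0,0), heading S
no other 2-command option fits: unique.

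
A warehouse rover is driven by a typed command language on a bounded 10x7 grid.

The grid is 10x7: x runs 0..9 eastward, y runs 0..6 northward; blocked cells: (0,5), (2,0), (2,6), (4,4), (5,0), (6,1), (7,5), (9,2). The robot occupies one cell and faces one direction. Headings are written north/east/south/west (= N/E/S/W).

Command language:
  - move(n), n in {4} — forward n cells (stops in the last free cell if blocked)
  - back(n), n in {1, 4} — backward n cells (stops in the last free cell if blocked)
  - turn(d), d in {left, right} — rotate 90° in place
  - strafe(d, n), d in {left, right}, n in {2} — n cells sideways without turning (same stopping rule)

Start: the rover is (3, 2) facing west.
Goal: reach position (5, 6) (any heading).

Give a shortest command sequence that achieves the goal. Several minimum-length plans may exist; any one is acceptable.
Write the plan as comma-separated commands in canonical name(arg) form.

turn(left), strafe(left, 2), back(4)

initial: (3, 2) facing west
1. turn(left) → (3, 2) facing south
2. strafe(left, 2) → (5, 2) facing south
3. back(4) → (5, 6) facing south
no 2-step plan works, so 3 is optimal.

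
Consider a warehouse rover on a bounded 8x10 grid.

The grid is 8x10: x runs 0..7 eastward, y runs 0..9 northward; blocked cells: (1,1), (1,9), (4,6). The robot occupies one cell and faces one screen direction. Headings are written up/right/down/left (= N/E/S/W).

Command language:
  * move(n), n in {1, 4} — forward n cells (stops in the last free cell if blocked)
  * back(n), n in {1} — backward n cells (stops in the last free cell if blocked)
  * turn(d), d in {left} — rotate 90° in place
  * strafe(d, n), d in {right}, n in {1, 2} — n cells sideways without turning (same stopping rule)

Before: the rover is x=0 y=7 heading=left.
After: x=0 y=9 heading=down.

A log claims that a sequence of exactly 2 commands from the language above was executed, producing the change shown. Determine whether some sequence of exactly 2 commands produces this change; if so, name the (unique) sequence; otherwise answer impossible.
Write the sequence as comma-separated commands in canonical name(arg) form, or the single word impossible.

strafe(right, 2), turn(left)

key: running turn(left) before strafe(right, 2) would end elsewhere — order is forced
initial: x=0 y=7 heading=left
t=1 strafe(right, 2) ⇒ x=0 y=9 heading=left
t=2 turn(left) ⇒ x=0 y=9 heading=down
no other 2-command option fits: unique.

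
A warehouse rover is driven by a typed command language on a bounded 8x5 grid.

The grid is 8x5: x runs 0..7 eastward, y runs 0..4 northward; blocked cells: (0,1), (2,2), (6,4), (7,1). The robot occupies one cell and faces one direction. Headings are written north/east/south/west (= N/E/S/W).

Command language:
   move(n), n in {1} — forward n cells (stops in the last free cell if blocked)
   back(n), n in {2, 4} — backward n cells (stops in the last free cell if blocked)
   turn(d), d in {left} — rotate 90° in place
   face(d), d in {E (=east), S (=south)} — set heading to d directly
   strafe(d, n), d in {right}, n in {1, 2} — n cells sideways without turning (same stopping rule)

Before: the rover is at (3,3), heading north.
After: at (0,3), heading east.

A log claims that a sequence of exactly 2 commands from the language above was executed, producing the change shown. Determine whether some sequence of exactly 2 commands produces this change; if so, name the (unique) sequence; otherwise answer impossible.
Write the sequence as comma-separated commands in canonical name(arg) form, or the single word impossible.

key: back(4) runs into the grid edge before its full distance
from: at (3,3), heading north
[1] after face(E): at (3,3), heading east
[2] after back(4): at (0,3), heading east
no rival 2-sequence matches.

face(E), back(4)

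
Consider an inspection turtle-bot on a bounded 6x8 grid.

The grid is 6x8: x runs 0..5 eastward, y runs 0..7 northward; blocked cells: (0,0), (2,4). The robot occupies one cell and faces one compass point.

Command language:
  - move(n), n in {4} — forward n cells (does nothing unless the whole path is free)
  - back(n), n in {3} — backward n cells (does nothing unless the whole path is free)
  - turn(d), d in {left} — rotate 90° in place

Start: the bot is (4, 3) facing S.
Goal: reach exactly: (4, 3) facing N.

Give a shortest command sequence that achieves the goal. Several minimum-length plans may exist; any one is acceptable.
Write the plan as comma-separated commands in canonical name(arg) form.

turn(left), turn(left)

initial: (4, 3) facing S
t=1 turn(left) ⇒ (4, 3) facing E
t=2 turn(left) ⇒ (4, 3) facing N
no 1-step plan works, so 2 is optimal.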